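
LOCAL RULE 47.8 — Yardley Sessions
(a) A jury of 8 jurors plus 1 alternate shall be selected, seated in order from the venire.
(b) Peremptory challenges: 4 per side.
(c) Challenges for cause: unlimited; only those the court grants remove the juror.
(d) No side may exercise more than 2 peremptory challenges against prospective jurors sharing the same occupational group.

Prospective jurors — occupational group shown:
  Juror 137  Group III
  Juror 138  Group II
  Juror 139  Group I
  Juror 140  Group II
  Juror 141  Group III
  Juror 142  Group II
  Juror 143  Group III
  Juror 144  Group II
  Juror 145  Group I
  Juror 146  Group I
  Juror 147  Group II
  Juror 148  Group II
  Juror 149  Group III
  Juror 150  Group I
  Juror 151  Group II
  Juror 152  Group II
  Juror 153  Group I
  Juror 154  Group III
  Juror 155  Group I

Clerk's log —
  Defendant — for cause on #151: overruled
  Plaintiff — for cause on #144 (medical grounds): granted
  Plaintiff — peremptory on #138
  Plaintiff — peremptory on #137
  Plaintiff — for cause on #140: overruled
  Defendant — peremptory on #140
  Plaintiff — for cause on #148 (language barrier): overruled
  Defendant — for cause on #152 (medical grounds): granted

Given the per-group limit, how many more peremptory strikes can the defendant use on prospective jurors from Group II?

1

Defendant peremptories so far: #140 — 1 of 4 used, 3 left overall.
Against Group II: #140 — 1 used; per-group cap 2 leaves 1.
Binding limit: min(3, 1) = 1.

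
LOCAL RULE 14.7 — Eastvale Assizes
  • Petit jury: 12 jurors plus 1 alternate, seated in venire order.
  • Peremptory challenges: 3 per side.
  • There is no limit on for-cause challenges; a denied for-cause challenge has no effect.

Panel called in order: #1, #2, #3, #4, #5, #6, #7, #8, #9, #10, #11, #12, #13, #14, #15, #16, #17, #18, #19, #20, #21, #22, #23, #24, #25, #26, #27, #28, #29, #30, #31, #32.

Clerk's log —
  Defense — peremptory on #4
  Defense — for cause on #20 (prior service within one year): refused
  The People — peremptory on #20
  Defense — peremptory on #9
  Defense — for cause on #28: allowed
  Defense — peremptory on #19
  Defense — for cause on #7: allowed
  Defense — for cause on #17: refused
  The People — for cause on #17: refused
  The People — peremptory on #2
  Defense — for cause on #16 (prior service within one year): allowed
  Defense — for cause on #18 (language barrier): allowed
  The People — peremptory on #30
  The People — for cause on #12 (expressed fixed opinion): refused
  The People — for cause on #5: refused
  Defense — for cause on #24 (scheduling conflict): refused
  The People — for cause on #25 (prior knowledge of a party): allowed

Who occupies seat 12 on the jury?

Removed: #2, #4, #7, #9, #16, #18, #19, #20, #25, #28, #30. (#5, #12, #17, #24 stay — for-cause denied.)
Filling seats in venire order through position 12: #1, #3, #5, #6, #8, #10, #11, #12, #13, #14, #15, #17.
So seat 12 is #17.

17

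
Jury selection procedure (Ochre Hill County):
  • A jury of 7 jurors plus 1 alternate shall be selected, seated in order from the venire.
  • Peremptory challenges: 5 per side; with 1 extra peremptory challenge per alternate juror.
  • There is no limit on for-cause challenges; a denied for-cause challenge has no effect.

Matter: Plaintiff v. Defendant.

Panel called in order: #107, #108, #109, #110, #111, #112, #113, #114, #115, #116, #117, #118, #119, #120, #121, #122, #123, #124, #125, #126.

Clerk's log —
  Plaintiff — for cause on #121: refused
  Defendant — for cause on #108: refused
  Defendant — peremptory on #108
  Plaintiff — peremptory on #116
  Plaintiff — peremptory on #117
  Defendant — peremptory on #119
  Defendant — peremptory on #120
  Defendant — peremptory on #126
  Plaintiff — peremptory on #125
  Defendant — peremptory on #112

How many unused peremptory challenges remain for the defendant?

1

Defendant allotment: 5 base + 1 × 1 alternate = 6.
Defendant peremptories used: #108, #119, #120, #126, #112 — 5 (the for-cause on #108 doesn't count).
Remaining: 6 − 5 = 1.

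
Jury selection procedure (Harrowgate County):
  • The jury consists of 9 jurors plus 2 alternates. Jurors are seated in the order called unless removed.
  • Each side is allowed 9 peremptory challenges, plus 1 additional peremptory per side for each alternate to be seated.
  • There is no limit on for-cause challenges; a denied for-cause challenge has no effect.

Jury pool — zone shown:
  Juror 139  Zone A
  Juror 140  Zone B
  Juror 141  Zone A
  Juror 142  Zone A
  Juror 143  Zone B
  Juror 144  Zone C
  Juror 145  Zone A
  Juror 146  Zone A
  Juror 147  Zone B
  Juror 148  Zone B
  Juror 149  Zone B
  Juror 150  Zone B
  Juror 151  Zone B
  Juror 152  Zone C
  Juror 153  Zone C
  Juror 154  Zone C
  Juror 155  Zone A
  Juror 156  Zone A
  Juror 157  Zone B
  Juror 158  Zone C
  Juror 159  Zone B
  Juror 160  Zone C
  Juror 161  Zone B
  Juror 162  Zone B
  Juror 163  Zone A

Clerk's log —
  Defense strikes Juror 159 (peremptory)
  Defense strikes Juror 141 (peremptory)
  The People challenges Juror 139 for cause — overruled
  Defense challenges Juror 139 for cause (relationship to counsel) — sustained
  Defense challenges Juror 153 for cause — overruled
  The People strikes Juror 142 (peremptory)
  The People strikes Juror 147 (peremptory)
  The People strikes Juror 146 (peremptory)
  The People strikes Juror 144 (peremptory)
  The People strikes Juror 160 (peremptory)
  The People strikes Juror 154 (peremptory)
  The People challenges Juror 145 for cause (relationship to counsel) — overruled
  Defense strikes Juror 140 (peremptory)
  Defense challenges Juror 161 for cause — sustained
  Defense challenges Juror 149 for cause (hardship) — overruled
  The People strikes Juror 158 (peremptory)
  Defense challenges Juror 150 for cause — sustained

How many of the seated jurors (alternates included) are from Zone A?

Removed: #139, #140, #141, #142, #144, #146, #147, #150, #154, #158, #159, #160, #161.
Seated (11 incl. alternates): #143, #145, #148, #149, #151, #152, #153, #155, #156, #157, #162.
Of those, in Zone A: #145, #155, #156 → 3.

3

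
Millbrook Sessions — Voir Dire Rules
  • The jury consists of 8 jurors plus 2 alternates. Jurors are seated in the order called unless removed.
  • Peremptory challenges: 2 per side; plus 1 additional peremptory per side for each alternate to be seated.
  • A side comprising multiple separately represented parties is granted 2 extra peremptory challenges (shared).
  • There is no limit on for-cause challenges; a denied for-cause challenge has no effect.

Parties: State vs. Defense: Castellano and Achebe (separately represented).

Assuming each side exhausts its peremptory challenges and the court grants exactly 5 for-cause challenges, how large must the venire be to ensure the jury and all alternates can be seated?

25

Seats to fill: 8 + 2 alternates = 10.
Peremptories — State: 2 + 1×2 = 4; Defense: 2 + 1×2 + 2 = 6; total 10.
For-cause removals: 5.
Minimum venire: 10 + 10 + 5 = 25.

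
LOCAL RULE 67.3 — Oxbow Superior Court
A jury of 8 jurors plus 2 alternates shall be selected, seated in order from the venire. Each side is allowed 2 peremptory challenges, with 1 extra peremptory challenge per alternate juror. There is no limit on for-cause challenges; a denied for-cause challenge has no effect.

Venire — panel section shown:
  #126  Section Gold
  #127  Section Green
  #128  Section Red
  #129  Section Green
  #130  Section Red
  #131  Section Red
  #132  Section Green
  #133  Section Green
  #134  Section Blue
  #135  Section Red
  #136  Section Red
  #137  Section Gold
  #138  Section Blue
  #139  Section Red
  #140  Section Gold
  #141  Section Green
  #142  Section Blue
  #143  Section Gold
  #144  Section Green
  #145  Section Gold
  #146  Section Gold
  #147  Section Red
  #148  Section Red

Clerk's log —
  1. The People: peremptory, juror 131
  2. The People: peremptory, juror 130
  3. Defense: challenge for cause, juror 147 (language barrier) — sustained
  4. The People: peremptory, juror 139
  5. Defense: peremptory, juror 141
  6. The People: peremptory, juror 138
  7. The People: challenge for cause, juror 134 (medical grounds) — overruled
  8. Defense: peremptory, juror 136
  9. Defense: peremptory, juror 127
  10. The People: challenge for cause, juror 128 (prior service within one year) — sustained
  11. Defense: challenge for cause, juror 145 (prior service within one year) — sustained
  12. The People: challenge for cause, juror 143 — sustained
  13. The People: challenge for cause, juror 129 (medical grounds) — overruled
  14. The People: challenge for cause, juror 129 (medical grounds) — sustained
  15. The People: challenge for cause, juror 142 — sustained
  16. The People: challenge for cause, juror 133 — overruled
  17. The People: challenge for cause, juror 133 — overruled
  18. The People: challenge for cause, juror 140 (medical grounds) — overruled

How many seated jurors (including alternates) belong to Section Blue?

Removed: #127, #128, #129, #130, #131, #136, #138, #139, #141, #142, #143, #145, #147.
Seated (10 incl. alternates): #126, #132, #133, #134, #135, #137, #140, #144, #146, #148.
Of those, in Section Blue: #134 → 1.

1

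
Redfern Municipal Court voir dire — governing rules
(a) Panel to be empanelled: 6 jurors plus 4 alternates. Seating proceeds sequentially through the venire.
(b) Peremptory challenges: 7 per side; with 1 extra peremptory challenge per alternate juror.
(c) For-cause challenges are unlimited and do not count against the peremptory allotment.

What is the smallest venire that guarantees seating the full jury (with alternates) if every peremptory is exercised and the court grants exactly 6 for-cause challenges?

38

Seats to fill: 6 + 4 alternates = 10.
Peremptories: 7 + 1×4 = 11 per side × 2 sides = 22.
For-cause removals: 6.
Minimum venire: 10 + 22 + 6 = 38.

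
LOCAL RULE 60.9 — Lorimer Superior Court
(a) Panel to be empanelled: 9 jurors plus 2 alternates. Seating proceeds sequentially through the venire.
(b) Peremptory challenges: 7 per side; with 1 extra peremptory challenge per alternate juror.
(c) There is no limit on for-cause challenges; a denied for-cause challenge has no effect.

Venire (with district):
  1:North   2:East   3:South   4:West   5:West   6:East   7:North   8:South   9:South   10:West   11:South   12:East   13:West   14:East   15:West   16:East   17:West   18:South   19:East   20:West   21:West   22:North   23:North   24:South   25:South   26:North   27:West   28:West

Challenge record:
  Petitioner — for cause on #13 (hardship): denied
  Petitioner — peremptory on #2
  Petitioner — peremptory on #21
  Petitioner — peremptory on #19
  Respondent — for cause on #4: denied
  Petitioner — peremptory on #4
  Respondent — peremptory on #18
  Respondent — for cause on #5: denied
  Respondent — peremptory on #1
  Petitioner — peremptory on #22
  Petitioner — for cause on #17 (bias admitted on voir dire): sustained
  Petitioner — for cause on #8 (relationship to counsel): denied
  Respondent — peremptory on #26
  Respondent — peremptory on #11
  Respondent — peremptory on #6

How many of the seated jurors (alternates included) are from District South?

Removed: #1, #2, #4, #6, #11, #17, #18, #19, #21, #22, #26.
Seated (11 incl. alternates): #3, #5, #7, #8, #9, #10, #12, #13, #14, #15, #16.
Of those, in District South: #3, #8, #9 → 3.

3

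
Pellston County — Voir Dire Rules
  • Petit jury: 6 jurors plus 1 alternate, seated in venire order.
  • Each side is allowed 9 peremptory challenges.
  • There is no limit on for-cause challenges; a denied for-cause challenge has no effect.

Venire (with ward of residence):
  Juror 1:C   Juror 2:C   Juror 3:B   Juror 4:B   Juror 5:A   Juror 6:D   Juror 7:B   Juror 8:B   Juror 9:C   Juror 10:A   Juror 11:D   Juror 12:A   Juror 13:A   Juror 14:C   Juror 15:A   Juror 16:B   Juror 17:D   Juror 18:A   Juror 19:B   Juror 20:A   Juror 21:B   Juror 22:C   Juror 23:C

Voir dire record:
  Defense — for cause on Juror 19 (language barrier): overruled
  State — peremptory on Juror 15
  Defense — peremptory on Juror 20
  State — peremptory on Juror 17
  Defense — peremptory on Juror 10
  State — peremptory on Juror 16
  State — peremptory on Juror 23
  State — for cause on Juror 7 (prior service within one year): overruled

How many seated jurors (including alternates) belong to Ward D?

1

Removed: #10, #15, #16, #17, #20, #23.
Seated (7 incl. alternates): #1, #2, #3, #4, #5, #6, #7.
Of those, in Ward D: #6 → 1.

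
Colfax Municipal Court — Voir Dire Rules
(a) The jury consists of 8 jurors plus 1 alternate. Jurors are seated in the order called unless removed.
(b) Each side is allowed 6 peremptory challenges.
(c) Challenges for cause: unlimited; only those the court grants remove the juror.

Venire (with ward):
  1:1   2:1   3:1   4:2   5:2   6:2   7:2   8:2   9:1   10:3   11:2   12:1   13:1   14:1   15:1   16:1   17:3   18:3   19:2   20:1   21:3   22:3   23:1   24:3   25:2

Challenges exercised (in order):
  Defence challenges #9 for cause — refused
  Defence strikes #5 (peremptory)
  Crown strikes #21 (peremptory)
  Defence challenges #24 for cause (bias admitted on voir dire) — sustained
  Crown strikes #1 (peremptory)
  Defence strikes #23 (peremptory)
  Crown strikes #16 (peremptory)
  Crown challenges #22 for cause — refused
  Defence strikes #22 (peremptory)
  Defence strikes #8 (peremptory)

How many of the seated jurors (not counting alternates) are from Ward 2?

4

Removed: #1, #5, #8, #16, #21, #22, #23, #24.
Seated jurors 1–8: #2, #3, #4, #6, #7, #9, #10, #11 (alternates #12 not counted).
Of those, in Ward 2: #4, #6, #7, #11 → 4.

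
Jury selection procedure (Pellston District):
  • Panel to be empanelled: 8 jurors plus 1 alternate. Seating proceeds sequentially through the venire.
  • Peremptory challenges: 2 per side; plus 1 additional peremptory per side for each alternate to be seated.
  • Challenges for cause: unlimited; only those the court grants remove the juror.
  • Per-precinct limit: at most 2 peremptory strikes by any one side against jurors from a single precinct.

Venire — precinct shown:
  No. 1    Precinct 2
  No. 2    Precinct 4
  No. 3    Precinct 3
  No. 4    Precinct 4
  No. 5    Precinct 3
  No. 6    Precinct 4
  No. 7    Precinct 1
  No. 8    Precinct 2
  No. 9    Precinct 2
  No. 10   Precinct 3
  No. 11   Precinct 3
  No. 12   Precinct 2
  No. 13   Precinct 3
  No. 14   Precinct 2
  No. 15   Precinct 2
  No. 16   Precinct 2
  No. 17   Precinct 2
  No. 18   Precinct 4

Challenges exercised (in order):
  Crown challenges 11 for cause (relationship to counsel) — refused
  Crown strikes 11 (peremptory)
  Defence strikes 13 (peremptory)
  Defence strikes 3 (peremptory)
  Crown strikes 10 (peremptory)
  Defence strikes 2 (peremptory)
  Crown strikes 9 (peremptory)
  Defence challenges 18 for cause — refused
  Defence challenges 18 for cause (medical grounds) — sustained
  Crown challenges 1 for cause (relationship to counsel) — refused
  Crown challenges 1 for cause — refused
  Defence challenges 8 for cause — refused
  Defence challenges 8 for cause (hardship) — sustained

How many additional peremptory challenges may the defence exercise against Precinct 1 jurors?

0

Defence peremptories so far: #13, #3, #2 — 3 of 3 used, 0 left overall.
Against Precinct 1: none yet — per-precinct cap 2 leaves 2.
Binding limit: min(0, 2) = 0.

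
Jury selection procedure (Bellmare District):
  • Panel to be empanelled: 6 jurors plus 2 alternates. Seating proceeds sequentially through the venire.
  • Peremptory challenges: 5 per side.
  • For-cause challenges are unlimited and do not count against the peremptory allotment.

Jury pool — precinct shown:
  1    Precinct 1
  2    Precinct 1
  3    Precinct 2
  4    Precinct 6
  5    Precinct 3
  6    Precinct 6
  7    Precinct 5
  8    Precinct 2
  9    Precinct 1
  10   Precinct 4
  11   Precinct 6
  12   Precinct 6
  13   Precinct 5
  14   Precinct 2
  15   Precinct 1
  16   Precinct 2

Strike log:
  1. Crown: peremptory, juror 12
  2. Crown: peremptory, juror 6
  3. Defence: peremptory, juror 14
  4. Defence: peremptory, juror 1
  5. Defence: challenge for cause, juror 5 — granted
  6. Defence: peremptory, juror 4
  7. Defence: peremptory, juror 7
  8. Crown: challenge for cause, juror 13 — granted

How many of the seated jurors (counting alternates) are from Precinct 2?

3

Removed: #1, #4, #5, #6, #7, #12, #13, #14.
Seated (8 incl. alternates): #2, #3, #8, #9, #10, #11, #15, #16.
Of those, in Precinct 2: #3, #8, #16 → 3.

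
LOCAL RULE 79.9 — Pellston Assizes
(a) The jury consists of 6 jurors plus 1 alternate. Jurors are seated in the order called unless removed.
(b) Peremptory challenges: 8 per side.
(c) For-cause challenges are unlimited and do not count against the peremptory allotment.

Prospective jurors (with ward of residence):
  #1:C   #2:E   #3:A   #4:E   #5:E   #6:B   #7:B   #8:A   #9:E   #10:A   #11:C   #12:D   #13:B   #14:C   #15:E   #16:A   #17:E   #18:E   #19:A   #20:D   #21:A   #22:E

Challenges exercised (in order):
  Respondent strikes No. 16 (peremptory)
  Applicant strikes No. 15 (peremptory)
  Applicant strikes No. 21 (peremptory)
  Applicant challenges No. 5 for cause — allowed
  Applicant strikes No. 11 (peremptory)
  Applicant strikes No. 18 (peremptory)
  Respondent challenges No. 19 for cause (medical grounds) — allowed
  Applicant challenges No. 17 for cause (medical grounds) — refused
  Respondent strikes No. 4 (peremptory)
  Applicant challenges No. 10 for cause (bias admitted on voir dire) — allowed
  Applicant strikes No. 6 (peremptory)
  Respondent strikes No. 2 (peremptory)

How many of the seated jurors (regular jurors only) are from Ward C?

Removed: #2, #4, #5, #6, #10, #11, #15, #16, #18, #19, #21.
Seated jurors 1–6: #1, #3, #7, #8, #9, #12 (alternates #13 not counted).
Of those, in Ward C: #1 → 1.

1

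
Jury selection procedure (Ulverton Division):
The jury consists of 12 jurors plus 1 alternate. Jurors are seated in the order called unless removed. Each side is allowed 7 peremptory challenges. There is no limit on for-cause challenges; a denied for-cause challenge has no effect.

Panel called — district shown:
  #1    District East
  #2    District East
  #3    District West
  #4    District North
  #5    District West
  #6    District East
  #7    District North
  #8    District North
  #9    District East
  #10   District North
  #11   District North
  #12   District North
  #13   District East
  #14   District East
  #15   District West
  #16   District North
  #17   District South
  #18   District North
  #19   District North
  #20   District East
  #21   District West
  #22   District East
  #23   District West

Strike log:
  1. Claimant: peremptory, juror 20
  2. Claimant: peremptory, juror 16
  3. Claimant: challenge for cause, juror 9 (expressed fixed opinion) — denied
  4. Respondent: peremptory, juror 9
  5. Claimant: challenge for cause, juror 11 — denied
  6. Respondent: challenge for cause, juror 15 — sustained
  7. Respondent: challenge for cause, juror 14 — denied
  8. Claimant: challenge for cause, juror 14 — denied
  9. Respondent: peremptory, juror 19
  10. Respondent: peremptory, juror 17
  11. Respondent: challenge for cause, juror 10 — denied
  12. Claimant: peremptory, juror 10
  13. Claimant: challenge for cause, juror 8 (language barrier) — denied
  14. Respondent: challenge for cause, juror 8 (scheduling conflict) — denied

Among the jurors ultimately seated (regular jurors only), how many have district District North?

5

Removed: #9, #10, #15, #16, #17, #19, #20.
Seated jurors 1–12: #1, #2, #3, #4, #5, #6, #7, #8, #11, #12, #13, #14 (alternates #18 not counted).
Of those, in District North: #4, #7, #8, #11, #12 → 5.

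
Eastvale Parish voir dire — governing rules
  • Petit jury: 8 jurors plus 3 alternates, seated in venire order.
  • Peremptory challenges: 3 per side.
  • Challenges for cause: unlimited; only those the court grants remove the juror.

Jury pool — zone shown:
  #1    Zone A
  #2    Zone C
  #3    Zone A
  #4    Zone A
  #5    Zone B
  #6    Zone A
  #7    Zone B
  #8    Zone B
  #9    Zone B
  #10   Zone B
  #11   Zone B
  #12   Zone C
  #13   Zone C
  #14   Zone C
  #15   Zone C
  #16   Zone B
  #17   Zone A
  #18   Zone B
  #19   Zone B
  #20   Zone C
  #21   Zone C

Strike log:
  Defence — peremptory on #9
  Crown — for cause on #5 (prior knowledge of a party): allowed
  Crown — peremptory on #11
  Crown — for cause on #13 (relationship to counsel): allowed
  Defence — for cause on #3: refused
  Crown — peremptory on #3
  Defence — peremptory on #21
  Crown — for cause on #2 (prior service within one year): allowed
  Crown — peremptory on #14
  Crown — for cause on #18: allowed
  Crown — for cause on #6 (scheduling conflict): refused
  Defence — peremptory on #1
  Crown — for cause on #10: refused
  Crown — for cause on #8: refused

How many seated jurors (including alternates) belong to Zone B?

Removed: #1, #2, #3, #5, #9, #11, #13, #14, #18, #21.
Seated (11 incl. alternates): #4, #6, #7, #8, #10, #12, #15, #16, #17, #19, #20.
Of those, in Zone B: #7, #8, #10, #16, #19 → 5.

5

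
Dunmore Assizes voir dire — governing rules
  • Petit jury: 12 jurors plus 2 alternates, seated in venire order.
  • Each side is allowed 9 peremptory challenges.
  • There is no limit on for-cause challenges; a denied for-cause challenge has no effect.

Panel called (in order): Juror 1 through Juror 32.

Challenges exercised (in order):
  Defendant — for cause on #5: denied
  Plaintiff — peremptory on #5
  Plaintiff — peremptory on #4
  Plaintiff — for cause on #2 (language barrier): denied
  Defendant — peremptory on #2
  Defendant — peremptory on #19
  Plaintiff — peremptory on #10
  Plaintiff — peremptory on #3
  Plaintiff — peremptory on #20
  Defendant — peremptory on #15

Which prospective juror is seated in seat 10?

Removed: #2, #3, #4, #5, #10, #15, #19, #20.
Seating in order: seats 1–12 → #1, #6, #7, #8, #9, #11, #12, #13, #14, #16, #17, #18; alternates → #21, #22.
So seat 10 is #16.

16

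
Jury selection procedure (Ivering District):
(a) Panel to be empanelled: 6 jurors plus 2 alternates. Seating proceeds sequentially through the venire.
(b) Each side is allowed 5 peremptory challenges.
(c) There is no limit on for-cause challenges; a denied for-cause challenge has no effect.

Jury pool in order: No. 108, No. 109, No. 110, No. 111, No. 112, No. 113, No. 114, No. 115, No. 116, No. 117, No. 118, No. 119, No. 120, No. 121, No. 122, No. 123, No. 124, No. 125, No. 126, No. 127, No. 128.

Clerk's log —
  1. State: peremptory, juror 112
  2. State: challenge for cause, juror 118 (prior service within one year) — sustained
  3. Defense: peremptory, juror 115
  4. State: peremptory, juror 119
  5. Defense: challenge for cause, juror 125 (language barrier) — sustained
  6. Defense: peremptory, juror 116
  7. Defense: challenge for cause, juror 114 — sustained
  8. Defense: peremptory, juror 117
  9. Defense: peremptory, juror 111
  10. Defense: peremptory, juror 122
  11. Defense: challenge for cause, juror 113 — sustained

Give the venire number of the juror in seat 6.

Removed: #111, #112, #113, #114, #115, #116, #117, #118, #119, #122, #125.
Seating in order: seats 1–6 → #108, #109, #110, #120, #121, #123; alternates → #124, #126.
So seat 6 is #123.

123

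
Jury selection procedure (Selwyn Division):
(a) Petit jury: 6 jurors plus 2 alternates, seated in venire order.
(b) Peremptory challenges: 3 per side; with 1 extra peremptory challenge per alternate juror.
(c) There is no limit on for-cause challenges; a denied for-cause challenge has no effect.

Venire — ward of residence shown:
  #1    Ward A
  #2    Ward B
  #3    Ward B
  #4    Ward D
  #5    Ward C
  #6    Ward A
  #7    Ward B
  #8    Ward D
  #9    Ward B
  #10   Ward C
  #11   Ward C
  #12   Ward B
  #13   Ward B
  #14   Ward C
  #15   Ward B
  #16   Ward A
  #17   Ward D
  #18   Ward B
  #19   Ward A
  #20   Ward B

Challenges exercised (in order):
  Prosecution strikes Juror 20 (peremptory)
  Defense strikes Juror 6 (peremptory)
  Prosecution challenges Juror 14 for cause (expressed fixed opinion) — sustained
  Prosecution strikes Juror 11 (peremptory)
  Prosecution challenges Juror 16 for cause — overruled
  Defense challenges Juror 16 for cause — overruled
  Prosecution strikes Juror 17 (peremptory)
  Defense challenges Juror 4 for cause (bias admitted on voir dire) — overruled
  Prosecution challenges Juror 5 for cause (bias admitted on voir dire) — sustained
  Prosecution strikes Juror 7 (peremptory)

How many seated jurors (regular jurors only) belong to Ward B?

3

Removed: #5, #6, #7, #11, #14, #17, #20.
Seated jurors 1–6: #1, #2, #3, #4, #8, #9 (alternates #10, #12 not counted).
Of those, in Ward B: #2, #3, #9 → 3.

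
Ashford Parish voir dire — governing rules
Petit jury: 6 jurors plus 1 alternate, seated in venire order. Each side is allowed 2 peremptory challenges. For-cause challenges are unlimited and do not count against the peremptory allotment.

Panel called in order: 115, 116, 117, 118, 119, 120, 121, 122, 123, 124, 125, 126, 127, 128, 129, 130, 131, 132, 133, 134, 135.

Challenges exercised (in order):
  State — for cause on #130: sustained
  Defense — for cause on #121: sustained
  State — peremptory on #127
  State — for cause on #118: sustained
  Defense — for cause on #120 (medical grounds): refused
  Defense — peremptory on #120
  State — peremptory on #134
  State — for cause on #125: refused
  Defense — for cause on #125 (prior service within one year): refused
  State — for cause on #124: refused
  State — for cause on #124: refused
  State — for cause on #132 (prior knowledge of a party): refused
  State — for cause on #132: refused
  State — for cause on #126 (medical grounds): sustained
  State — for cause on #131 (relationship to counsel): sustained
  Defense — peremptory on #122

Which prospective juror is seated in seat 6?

124

Removed: #118, #120, #121, #122, #126, #127, #130, #131, #134. (#124, #125, #132 stay — for-cause denied.)
Filling seats in venire order through position 6: #115, #116, #117, #119, #123, #124.
So seat 6 is #124.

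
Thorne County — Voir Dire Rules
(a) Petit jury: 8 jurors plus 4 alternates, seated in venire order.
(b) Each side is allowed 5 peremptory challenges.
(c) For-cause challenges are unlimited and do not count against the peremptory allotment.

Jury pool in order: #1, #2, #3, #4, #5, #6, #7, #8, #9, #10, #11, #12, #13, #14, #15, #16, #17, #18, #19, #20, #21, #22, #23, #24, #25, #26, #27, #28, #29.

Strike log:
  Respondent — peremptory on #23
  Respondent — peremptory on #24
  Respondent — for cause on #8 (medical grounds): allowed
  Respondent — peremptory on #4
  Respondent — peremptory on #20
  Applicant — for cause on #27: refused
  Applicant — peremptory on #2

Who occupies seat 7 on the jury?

10

Removed: #2, #4, #8, #20, #23, #24. (#27 stays — for-cause denied.)
Seating in order: seats 1–8 → #1, #3, #5, #6, #7, #9, #10, #11; alternates → #12, #13, #14, #15.
So seat 7 is #10.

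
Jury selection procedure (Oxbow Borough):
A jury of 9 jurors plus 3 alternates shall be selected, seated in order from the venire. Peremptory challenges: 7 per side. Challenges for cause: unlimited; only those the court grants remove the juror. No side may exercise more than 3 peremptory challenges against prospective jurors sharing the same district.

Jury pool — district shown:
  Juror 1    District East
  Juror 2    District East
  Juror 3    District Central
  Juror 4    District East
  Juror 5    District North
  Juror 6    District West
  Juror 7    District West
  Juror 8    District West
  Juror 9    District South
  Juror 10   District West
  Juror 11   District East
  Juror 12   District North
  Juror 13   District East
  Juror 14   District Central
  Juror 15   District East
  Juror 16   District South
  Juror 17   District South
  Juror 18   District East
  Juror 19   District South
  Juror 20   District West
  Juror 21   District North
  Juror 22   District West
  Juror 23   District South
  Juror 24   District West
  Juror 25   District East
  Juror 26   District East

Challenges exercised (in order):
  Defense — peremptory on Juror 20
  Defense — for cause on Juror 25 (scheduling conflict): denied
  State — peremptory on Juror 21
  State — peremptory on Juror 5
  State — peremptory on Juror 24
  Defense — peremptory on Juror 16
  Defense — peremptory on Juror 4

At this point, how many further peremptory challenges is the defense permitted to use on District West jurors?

Defense peremptories so far: #20, #16, #4 — 3 of 7 used, 4 left overall.
Against District West: #20 — 1 used; per-district cap 3 leaves 2.
Binding limit: min(4, 2) = 2.

2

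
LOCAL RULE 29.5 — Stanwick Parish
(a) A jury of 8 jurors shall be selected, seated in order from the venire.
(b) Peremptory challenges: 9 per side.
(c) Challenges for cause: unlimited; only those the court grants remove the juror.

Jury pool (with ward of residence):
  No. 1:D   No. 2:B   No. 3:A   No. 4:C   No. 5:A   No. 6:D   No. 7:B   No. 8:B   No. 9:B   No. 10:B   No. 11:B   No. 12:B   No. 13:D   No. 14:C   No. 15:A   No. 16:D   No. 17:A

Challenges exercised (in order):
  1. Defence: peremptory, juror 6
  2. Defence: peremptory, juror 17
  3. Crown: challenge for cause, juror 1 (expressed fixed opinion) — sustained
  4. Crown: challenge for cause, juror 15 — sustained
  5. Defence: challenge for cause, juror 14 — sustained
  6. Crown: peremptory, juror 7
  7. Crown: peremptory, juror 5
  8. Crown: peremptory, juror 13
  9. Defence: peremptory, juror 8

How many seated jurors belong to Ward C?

Removed: #1, #5, #6, #7, #8, #13, #14, #15, #17.
Seated jurors 1–8: #2, #3, #4, #9, #10, #11, #12, #16.
Of those, in Ward C: #4 → 1.

1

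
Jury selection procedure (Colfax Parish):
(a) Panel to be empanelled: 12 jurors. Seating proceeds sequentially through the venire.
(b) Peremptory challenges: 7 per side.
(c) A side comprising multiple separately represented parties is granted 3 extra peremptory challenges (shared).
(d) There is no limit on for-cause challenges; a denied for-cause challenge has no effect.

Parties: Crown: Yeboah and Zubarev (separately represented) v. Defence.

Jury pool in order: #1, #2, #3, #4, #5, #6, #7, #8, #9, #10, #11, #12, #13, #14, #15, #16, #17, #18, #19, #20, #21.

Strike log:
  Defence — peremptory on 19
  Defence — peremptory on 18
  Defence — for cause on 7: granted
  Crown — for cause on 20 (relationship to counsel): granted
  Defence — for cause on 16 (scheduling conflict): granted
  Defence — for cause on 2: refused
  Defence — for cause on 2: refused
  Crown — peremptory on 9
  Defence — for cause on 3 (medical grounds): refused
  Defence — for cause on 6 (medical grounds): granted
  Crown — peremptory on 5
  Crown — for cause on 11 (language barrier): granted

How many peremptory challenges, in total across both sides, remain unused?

Crown allotment: 7 base + 3 multi-party = 10. Defence allotment: 7.
Crown peremptories used: #9, #5 — 2 (for-cause on #20, #11 don't count).
Defence peremptories used: #19, #18 — 2 (for-cause on #7, #16, #2, #2, #3, #6 don't count).
Remaining: (10 − 2) + (7 − 2) = 13.

13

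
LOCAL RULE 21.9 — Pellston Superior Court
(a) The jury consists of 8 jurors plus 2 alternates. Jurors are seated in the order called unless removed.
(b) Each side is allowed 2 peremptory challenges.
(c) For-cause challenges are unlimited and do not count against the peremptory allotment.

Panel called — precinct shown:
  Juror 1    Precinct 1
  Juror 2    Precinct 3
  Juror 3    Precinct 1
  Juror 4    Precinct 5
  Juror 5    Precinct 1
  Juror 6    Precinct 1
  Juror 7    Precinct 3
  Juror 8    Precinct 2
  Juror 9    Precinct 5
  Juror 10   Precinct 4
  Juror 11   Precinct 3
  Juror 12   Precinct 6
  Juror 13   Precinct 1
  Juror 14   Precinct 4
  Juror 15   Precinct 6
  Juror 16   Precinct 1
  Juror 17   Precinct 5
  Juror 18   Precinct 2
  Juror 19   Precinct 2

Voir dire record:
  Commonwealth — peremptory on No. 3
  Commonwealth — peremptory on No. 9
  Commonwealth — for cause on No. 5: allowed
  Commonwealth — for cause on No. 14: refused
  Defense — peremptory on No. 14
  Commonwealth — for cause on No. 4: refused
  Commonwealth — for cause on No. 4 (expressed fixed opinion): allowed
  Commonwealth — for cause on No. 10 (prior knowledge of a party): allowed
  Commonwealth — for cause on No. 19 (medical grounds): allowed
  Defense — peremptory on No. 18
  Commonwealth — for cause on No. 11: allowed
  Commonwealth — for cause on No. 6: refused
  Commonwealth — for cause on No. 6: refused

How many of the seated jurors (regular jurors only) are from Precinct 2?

1

Removed: #3, #4, #5, #9, #10, #11, #14, #18, #19.
Seated jurors 1–8: #1, #2, #6, #7, #8, #12, #13, #15 (alternates #16, #17 not counted).
Of those, in Precinct 2: #8 → 1.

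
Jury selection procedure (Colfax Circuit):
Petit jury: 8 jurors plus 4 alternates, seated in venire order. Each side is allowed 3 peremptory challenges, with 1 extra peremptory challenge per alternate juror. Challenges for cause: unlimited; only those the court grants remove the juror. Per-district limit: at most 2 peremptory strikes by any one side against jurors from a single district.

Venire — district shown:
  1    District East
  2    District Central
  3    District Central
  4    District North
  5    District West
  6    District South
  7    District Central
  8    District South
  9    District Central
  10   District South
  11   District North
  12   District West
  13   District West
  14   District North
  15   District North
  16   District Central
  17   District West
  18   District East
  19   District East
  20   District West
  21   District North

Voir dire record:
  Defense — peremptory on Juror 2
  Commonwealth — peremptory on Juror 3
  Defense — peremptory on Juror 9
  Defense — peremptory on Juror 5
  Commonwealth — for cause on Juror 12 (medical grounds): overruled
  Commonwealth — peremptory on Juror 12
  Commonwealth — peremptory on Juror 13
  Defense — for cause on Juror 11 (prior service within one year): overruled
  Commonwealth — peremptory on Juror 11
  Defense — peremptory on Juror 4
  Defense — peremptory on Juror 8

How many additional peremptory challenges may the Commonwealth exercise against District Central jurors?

Commonwealth peremptories so far: #3, #12, #13, #11 — 4 of 7 used, 3 left overall.
Against District Central: #3 — 1 used; per-district cap 2 leaves 1.
Binding limit: min(3, 1) = 1.

1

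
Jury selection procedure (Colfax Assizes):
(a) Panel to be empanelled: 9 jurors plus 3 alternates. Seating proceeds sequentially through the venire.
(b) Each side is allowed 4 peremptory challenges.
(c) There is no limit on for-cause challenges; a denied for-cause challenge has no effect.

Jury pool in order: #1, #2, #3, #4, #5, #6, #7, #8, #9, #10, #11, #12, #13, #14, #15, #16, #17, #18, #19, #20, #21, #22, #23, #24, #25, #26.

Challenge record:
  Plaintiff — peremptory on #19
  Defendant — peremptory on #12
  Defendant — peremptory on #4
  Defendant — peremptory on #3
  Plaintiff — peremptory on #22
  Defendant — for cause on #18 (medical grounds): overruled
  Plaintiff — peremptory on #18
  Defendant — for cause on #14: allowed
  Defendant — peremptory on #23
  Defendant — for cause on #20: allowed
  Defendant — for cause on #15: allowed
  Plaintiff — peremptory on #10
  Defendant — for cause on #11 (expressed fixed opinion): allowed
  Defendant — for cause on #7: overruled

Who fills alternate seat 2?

Removed: #3, #4, #10, #11, #12, #14, #15, #18, #19, #20, #22, #23. (#7 stays — for-cause denied.)
Filling seats in venire order through position 11: #1, #2, #5, #6, #7, #8, #9, #13, #16, #17, #21.
So alternate 2 is #21.

21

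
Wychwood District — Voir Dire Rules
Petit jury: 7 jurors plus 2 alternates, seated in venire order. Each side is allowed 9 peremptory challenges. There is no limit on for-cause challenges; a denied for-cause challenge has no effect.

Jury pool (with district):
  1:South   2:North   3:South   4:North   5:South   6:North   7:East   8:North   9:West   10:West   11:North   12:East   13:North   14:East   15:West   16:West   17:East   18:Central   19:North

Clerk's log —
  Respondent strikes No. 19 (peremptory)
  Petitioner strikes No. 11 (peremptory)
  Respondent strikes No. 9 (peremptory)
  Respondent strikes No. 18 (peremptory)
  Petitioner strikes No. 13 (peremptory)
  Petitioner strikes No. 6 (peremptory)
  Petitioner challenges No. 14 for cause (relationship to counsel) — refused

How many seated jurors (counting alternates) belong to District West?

Removed: #6, #9, #11, #13, #18, #19.
Seated (9 incl. alternates): #1, #2, #3, #4, #5, #7, #8, #10, #12.
Of those, in District West: #10 → 1.

1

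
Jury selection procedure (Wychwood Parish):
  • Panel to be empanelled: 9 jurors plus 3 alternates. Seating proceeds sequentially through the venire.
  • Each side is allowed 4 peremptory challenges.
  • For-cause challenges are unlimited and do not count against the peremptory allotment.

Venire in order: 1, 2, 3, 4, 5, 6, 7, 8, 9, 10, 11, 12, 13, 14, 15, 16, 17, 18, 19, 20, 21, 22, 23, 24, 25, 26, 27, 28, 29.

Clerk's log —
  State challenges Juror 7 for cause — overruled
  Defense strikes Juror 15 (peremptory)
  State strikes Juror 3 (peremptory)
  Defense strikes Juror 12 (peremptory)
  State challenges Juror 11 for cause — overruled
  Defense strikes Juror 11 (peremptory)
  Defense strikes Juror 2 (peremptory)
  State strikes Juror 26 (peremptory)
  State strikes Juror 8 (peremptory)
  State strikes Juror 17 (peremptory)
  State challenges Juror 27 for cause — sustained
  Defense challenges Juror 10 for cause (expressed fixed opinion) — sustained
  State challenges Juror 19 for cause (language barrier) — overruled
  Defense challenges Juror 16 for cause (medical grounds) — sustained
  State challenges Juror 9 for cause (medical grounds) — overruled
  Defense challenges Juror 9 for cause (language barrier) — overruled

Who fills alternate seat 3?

Removed: #2, #3, #8, #10, #11, #12, #15, #16, #17, #26, #27. (#7, #9, #19 stay — for-cause denied.)
Filling seats in venire order through position 12: #1, #4, #5, #6, #7, #9, #13, #14, #18, #19, #20, #21.
So alternate 3 is #21.

21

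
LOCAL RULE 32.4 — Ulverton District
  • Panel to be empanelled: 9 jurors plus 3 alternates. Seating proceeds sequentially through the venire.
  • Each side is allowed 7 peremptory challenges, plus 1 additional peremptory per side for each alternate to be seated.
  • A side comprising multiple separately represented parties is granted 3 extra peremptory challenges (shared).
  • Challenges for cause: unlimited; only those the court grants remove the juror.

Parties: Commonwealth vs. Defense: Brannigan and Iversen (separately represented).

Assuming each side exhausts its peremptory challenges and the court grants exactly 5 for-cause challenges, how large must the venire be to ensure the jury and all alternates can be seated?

40

Seats to fill: 9 + 3 alternates = 12.
Peremptories — Commonwealth: 7 + 1×3 = 10; Defense: 7 + 1×3 + 3 = 13; total 23.
For-cause removals: 5.
Minimum venire: 12 + 23 + 5 = 40.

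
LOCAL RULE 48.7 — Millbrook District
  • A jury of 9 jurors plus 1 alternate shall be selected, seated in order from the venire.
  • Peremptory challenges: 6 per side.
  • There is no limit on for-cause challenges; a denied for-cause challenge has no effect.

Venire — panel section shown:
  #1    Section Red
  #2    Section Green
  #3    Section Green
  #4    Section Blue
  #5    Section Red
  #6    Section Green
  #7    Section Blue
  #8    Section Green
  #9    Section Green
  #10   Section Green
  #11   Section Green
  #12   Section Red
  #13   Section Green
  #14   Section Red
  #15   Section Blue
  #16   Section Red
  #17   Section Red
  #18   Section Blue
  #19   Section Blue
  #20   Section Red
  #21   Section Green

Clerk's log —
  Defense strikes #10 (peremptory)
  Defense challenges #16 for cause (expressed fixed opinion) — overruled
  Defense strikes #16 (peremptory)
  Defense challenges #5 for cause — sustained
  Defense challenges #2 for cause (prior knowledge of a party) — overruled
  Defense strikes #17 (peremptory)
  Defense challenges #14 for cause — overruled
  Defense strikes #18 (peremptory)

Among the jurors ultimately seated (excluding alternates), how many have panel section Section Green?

Removed: #5, #10, #16, #17, #18.
Seated jurors 1–9: #1, #2, #3, #4, #6, #7, #8, #9, #11 (alternates #12 not counted).
Of those, in Section Green: #2, #3, #6, #8, #9, #11 → 6.

6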